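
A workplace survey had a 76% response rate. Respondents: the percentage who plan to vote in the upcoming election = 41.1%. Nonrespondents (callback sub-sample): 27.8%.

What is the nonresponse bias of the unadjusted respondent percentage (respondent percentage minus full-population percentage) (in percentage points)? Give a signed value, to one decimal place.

+3.2 percentage points

Nonresponse fraction = 1 − 0.76 = 0.24.
Bias = (nonresponse fraction) × (respondent percentage − nonrespondent percentage)
     = 0.24 × (41.1 − 27.8) = 0.24 × 13.3 = 3.192.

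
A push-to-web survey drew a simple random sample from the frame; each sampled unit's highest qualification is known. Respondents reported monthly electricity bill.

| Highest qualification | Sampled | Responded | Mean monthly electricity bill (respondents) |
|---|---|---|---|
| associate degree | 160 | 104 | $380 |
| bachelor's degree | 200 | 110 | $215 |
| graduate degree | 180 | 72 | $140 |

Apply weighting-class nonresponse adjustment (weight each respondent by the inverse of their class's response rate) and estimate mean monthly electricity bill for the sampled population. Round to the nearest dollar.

Response rates by class: associate degree 104/160 = 65%, bachelor's degree 110/200 = 55%, graduate degree 72/180 = 40%.
Each respondent's weight = sampled/responded in their class; summing within a class gives n_sampled, so:
  associate degree: 160 × 380 = 60,800
  bachelor's degree: 200 × 215 = 43,000
  graduate degree: 180 × 140 = 25,200
Adjusted estimate = 129,000 / 540 = 238.889 → $239.

$239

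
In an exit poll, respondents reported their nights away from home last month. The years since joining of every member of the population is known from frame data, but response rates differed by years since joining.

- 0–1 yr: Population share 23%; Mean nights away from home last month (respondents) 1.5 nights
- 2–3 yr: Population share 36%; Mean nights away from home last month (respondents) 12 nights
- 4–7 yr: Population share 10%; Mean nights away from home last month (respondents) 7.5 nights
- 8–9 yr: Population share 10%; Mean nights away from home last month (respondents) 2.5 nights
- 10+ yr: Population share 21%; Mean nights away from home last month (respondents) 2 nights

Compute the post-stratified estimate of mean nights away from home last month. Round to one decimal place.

Post-stratification weights by population share, not respondent share:
  0–1 yr: 0.23 × 1.5 = 0.345
  2–3 yr: 0.36 × 12 = 4.32
  4–7 yr: 0.1 × 7.5 = 0.75
  8–9 yr: 0.1 × 2.5 = 0.25
  10+ yr: 0.21 × 2 = 0.42
Post-stratified estimate = 6.085 → 6.1.

6.1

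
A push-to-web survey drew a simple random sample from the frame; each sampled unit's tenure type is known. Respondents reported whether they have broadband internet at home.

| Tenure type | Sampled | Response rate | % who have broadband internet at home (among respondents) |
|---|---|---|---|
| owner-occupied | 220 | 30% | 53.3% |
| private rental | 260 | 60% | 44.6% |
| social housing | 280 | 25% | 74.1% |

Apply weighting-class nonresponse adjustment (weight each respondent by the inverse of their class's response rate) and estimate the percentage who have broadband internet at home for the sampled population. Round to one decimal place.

58.0%

Each respondent's weight = sampled/responded in their class; summing within a class gives n_sampled, so:
  owner-occupied: 220 × 53.3 = 11,726
  private rental: 260 × 44.6 = 11,596
  social housing: 280 × 74.1 = 20,748
Adjusted estimate = 44,070 / 760 = 57.9868 → 58.0%.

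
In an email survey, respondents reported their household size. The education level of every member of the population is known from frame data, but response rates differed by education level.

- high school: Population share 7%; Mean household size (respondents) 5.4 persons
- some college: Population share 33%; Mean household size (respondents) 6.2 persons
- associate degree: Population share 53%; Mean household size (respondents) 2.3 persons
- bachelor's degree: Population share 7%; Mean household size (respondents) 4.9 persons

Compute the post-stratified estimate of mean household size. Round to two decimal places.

Post-stratification weights by population share, not respondent share:
  high school: 0.07 × 5.4 = 0.378
  some college: 0.33 × 6.2 = 2.046
  associate degree: 0.53 × 2.3 = 1.219
  bachelor's degree: 0.07 × 4.9 = 0.343
Post-stratified estimate = 3.986 → 3.99.

3.99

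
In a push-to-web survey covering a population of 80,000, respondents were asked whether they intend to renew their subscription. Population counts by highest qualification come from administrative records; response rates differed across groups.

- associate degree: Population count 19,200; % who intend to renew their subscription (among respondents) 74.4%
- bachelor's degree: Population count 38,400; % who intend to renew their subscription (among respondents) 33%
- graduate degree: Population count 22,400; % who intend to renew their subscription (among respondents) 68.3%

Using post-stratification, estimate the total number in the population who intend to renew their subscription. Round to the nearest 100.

Apply each group's respondent rate to its population count:
  associate degree: 19,200 × 74.4% = 14284.8
  bachelor's degree: 38,400 × 33% = 12,672
  graduate degree: 22,400 × 68.3% = 15299.2
Estimated total = 42,256 → 42,300.

42,300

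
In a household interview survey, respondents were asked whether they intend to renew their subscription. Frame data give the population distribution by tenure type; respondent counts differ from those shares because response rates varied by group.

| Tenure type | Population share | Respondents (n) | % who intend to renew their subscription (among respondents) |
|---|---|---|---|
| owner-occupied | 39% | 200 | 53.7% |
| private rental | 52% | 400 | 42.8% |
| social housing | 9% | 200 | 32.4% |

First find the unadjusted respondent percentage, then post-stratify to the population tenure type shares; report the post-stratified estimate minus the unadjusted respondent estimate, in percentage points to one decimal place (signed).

Without adjustment, the pooled respondent share is:
  (200/800)×53.7 + (400/800)×42.8 + (200/800)×32.4 = 42.925%
Post-stratified estimate weights by population shares:
  0.39×53.7 + 0.52×42.8 + 0.09×32.4 = 46.115%
Difference = 46.115 − 42.925 = 3.19 pp.

+3.2 percentage points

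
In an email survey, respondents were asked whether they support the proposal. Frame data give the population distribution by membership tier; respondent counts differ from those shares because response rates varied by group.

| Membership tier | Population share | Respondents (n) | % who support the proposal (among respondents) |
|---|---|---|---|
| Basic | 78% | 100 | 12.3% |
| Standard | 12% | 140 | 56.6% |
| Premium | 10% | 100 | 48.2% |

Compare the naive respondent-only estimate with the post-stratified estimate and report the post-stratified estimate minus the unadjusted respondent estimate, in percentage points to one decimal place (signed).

Naive respondent-only estimate (weights = respondent counts):
  (100/340)×12.3 + (140/340)×56.6 + (100/340)×48.2 = 41.1%
Reweighting by population membership tier shares:
  0.78×12.3 + 0.12×56.6 + 0.1×48.2 = 21.206%
Difference = 21.206 − 41.1 = -19.894 pp.

-19.9 percentage points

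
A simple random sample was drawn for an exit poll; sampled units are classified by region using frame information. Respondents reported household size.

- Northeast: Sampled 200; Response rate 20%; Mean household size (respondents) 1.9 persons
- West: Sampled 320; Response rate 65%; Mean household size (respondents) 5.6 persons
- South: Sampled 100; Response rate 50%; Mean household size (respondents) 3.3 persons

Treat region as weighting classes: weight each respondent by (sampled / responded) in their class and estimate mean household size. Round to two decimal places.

Each respondent's weight = sampled/responded in their class; summing within a class gives n_sampled, so:
  Northeast: 200 × 1.9 = 380
  West: 320 × 5.6 = 1792
  South: 100 × 3.3 = 330
Adjusted estimate = 2502 / 620 = 4.03548 → 4.04.

4.04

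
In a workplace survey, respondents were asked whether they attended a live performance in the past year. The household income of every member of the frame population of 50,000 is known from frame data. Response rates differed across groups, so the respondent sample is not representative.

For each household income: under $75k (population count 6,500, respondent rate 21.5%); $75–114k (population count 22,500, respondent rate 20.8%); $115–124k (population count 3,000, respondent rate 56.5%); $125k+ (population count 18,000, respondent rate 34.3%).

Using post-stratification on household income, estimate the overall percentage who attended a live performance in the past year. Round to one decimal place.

Weight each group's respondent value by its population share:
  under $75k: (6,500/50,000) × 21.5 = 2.795
  $75–114k: (22,500/50,000) × 20.8 = 9.36
  $115–124k: (3,000/50,000) × 56.5 = 3.39
  $125k+: (18,000/50,000) × 34.3 = 12.348
Post-stratified estimate = 27.893 → 27.9%.

27.9%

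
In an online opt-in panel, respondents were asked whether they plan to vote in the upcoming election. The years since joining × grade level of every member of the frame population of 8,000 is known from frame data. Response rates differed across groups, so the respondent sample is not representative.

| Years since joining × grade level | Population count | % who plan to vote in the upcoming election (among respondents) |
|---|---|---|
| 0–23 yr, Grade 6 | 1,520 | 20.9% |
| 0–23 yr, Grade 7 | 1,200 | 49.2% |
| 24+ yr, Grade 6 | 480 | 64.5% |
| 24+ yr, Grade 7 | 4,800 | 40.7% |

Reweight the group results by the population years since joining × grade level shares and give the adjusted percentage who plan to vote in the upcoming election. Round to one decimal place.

39.6%

Reweight to the known years since joining × grade level distribution:
  0–23 yr, Grade 6: (1,520/8,000) × 20.9 = 3.971
  0–23 yr, Grade 7: (1,200/8,000) × 49.2 = 7.38
  24+ yr, Grade 6: (480/8,000) × 64.5 = 3.87
  24+ yr, Grade 7: (4,800/8,000) × 40.7 = 24.42
Post-stratified estimate = 39.641 → 39.6%.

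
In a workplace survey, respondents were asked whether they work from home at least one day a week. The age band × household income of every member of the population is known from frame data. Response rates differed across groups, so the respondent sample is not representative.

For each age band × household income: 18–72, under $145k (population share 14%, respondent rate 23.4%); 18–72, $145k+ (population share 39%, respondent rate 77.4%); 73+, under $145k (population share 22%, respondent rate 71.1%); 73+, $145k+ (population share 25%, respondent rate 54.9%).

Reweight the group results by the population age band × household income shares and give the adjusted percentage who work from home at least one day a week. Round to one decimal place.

Post-stratification weights by population share, not respondent share:
  18–72, under $145k: 0.14 × 23.4 = 3.276
  18–72, $145k+: 0.39 × 77.4 = 30.186
  73+, under $145k: 0.22 × 71.1 = 15.642
  73+, $145k+: 0.25 × 54.9 = 13.725
Post-stratified estimate = 62.829 → 62.8%.

62.8%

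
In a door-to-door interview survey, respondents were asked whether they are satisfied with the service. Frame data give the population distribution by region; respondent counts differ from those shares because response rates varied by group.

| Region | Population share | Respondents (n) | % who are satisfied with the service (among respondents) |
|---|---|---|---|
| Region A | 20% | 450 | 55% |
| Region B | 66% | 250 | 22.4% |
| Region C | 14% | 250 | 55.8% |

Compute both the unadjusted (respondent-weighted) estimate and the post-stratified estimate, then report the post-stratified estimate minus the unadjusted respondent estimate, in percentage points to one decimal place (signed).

-13.0 percentage points

Unadjusted (pooled respondent) estimate weights by respondent counts:
  (450/950)×55 + (250/950)×22.4 + (250/950)×55.8 = 46.6316%
Post-stratifying to population shares instead:
  0.2×55 + 0.66×22.4 + 0.14×55.8 = 33.596%
Difference = 33.596 − 46.6316 = -13.0356 pp.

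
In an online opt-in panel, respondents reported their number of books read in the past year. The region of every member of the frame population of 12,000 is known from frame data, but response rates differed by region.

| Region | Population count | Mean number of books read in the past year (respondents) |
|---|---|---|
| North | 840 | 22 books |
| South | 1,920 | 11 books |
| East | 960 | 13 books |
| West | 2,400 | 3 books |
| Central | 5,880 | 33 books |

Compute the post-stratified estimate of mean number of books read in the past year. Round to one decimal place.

Weight each group's respondent value by its population share:
  North: (840/12,000) × 22 = 1.54
  South: (1,920/12,000) × 11 = 1.76
  East: (960/12,000) × 13 = 1.04
  West: (2,400/12,000) × 3 = 0.6
  Central: (5,880/12,000) × 33 = 16.17
Post-stratified estimate = 21.11 → 21.1.

21.1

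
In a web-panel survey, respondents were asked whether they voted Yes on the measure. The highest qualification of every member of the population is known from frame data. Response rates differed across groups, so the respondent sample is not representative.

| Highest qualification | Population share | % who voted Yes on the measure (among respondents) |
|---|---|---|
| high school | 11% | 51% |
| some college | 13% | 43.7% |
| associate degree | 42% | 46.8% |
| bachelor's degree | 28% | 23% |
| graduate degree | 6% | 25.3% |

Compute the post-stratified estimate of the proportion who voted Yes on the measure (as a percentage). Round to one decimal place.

Post-stratification weights by population share, not respondent share:
  high school: 0.11 × 51 = 5.61
  some college: 0.13 × 43.7 = 5.681
  associate degree: 0.42 × 46.8 = 19.656
  bachelor's degree: 0.28 × 23 = 6.44
  graduate degree: 0.06 × 25.3 = 1.518
Post-stratified estimate = 38.905 → 38.9%.

38.9%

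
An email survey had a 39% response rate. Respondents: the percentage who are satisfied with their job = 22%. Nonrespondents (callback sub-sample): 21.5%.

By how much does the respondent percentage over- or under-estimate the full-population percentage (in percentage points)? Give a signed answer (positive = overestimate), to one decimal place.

+0.3 percentage points

Nonresponse fraction = 1 − 0.39 = 0.61.
Bias = (nonresponse fraction) × (respondent percentage − nonrespondent percentage)
     = 0.61 × (22 − 21.5) = 0.61 × 0.5 = 0.305.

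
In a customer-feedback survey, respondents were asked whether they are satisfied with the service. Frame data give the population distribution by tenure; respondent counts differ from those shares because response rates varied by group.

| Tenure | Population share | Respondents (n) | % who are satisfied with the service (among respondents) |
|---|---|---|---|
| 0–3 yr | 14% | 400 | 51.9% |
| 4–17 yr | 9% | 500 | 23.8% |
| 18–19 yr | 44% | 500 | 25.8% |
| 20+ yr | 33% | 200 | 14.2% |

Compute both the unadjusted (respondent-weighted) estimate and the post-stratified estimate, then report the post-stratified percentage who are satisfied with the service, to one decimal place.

Unadjusted (pooled respondent) estimate weights by respondent counts:
  (400/1600)×51.9 + (500/1600)×23.8 + (500/1600)×25.8 + (200/1600)×14.2 = 30.25%
Post-stratified estimate weights by population shares:
  0.14×51.9 + 0.09×23.8 + 0.44×25.8 + 0.33×14.2 = 25.446%

25.4%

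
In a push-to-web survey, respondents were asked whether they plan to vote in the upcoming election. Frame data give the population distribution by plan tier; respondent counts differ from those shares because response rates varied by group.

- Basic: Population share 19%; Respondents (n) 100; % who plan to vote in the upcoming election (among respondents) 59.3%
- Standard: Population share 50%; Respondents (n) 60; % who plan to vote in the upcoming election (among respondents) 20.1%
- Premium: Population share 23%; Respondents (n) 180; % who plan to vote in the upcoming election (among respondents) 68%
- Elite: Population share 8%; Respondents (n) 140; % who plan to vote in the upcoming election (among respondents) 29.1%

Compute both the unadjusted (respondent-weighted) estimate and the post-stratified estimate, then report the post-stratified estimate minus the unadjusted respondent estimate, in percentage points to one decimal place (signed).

-9.6 percentage points

Naive respondent-only estimate (weights = respondent counts):
  (100/480)×59.3 + (60/480)×20.1 + (180/480)×68 + (140/480)×29.1 = 48.8542%
Post-stratified estimate weights by population shares:
  0.19×59.3 + 0.5×20.1 + 0.23×68 + 0.08×29.1 = 39.285%
Difference = 39.285 − 48.8542 = -9.5692 pp.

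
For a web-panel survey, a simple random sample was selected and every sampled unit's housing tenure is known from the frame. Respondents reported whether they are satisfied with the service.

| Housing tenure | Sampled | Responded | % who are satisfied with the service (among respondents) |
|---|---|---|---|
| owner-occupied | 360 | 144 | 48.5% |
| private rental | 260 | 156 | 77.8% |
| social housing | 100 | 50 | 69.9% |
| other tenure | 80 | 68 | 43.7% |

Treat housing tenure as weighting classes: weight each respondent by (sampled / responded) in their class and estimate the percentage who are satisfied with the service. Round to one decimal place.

Response rates by class: owner-occupied 144/360 = 40%, private rental 156/260 = 60%, social housing 50/100 = 50%, other tenure 68/80 = 85%.
Each respondent's weight = sampled/responded in their class; summing within a class gives n_sampled, so:
  owner-occupied: 360 × 48.5 = 17,460
  private rental: 260 × 77.8 = 20,228
  social housing: 100 × 69.9 = 6990
  other tenure: 80 × 43.7 = 3496
Adjusted estimate = 48,174 / 800 = 60.2175 → 60.2%.

60.2%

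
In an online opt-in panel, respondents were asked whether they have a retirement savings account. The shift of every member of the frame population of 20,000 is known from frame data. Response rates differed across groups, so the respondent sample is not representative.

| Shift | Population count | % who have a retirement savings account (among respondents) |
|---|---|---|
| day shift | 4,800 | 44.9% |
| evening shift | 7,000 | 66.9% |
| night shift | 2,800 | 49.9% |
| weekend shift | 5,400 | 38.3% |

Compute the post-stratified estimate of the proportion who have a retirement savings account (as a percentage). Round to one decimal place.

51.5%

Reweight to the known shift distribution:
  day shift: (4,800/20,000) × 44.9 = 10.776
  evening shift: (7,000/20,000) × 66.9 = 23.415
  night shift: (2,800/20,000) × 49.9 = 6.986
  weekend shift: (5,400/20,000) × 38.3 = 10.341
Post-stratified estimate = 51.518 → 51.5%.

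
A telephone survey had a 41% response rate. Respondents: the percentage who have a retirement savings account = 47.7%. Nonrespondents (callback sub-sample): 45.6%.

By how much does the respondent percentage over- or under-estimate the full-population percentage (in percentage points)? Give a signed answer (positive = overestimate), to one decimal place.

+1.2 percentage points

Nonresponse fraction = 1 − 0.41 = 0.59.
Bias = (nonresponse fraction) × (respondent percentage − nonrespondent percentage)
     = 0.59 × (47.7 − 45.6) = 0.59 × 2.1 = 1.239.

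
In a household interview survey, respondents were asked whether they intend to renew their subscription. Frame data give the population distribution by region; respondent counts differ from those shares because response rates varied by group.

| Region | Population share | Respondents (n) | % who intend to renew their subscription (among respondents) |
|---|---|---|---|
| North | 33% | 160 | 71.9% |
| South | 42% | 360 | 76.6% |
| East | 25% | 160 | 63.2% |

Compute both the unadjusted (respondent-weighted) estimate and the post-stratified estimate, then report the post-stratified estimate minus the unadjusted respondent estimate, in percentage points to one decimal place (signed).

Without adjustment, the pooled respondent share is:
  (160/680)×71.9 + (360/680)×76.6 + (160/680)×63.2 = 72.3412%
Post-stratifying to population shares instead:
  0.33×71.9 + 0.42×76.6 + 0.25×63.2 = 71.699%
Difference = 71.699 − 72.3412 = -0.6422 pp.

-0.6 percentage points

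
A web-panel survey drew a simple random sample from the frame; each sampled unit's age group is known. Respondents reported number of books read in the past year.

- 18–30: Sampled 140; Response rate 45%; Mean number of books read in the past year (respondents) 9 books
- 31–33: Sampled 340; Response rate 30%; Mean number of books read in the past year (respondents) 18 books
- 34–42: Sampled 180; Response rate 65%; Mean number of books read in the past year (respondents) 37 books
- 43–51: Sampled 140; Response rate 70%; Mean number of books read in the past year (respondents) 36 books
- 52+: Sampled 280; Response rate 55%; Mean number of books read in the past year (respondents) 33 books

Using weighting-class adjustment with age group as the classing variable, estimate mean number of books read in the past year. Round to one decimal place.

Weighting each respondent by the inverse class response rate inflates each class back to its sampled size, so the class weight is n_sampled:
  18–30: 140 × 9 = 1260
  31–33: 340 × 18 = 6120
  34–42: 180 × 37 = 6660
  43–51: 140 × 36 = 5040
  52+: 280 × 33 = 9240
Adjusted estimate = 28,320 / 1,080 = 26.2222 → 26.2.

26.2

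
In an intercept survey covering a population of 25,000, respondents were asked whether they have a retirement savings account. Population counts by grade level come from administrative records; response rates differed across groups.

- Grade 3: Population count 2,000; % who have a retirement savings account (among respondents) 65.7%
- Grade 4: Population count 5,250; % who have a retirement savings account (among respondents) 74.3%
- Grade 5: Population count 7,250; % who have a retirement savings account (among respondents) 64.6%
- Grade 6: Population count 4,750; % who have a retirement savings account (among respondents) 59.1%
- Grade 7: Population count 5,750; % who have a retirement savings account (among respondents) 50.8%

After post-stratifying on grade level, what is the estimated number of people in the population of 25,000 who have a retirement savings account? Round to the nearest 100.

Apply each group's respondent rate to its population count:
  Grade 3: 2,000 × 65.7% = 1314
  Grade 4: 5,250 × 74.3% = 3900.75
  Grade 5: 7,250 × 64.6% = 4683.5
  Grade 6: 4,750 × 59.1% = 2807.25
  Grade 7: 5,750 × 50.8% = 2921
Estimated total = 15626.5 → 15,600.

15,600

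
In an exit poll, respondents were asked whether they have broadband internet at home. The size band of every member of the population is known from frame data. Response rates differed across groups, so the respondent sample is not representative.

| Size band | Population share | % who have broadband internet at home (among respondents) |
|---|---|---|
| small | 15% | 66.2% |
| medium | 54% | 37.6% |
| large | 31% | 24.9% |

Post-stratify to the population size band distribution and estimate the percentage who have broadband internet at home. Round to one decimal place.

Each cell contributes population-share × respondent value:
  small: 0.15 × 66.2 = 9.93
  medium: 0.54 × 37.6 = 20.304
  large: 0.31 × 24.9 = 7.719
Post-stratified estimate = 37.953 → 38.0%.

38.0%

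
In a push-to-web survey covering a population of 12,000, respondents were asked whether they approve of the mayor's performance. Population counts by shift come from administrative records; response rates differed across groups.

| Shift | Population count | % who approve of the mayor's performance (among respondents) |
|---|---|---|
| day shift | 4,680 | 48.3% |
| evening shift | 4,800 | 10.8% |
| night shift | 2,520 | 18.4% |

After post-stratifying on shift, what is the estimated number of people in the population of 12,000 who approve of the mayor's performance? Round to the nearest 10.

Estimated count per cell = population count × respondent percentage:
  day shift: 4,680 × 48.3% = 2260.44
  evening shift: 4,800 × 10.8% = 518.4
  night shift: 2,520 × 18.4% = 463.68
Estimated total = 3242.52 → 3,240.

3,240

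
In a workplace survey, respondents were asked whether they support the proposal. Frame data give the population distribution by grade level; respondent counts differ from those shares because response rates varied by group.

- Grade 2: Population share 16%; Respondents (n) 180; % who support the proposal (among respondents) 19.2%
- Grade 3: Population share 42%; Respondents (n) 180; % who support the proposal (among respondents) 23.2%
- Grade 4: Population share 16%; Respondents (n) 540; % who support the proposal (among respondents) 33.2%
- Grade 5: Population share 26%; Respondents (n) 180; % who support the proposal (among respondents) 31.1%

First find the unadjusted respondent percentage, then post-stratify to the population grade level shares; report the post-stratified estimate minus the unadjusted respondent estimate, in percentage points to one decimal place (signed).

-2.6 percentage points

Unadjusted (pooled respondent) estimate weights by respondent counts:
  (180/1080)×19.2 + (180/1080)×23.2 + (540/1080)×33.2 + (180/1080)×31.1 = 28.85%
Reweighting by population grade level shares:
  0.16×19.2 + 0.42×23.2 + 0.16×33.2 + 0.26×31.1 = 26.214%
Difference = 26.214 − 28.85 = -2.636 pp.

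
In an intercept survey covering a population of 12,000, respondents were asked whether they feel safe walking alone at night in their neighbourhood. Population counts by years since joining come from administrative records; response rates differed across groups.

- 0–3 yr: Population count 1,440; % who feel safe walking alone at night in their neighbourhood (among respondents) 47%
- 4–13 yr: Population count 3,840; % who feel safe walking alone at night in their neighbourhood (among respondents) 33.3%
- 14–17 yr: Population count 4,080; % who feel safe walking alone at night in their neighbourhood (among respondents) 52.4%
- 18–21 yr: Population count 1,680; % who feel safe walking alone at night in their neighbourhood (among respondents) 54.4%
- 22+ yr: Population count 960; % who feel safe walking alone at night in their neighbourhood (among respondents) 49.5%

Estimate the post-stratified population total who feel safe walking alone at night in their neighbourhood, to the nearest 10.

5,480

Each cell contributes its population count × the respondent rate:
  0–3 yr: 1,440 × 47% = 676.8
  4–13 yr: 3,840 × 33.3% = 1278.72
  14–17 yr: 4,080 × 52.4% = 2137.92
  18–21 yr: 1,680 × 54.4% = 913.92
  22+ yr: 960 × 49.5% = 475.2
Estimated total = 5482.56 → 5,480.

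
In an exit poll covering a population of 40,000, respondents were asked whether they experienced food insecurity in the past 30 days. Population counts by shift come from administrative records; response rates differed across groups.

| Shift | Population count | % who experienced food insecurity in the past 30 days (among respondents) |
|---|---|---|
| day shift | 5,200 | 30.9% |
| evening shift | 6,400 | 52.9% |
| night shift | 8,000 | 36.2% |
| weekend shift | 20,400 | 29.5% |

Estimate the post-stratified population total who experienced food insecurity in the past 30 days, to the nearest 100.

13,900

Estimated count per cell = population count × respondent percentage:
  day shift: 5,200 × 30.9% = 1606.8
  evening shift: 6,400 × 52.9% = 3385.6
  night shift: 8,000 × 36.2% = 2896
  weekend shift: 20,400 × 29.5% = 6018
Estimated total = 13906.4 → 13,900.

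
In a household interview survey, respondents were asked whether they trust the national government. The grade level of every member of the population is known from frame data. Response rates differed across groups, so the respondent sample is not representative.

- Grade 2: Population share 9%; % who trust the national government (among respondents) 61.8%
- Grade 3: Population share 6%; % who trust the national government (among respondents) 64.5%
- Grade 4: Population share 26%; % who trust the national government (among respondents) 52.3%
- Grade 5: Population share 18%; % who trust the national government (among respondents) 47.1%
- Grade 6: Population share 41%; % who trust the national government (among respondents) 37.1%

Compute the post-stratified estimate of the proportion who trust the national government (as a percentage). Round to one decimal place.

46.7%

Post-stratification weights by population share, not respondent share:
  Grade 2: 0.09 × 61.8 = 5.562
  Grade 3: 0.06 × 64.5 = 3.87
  Grade 4: 0.26 × 52.3 = 13.598
  Grade 5: 0.18 × 47.1 = 8.478
  Grade 6: 0.41 × 37.1 = 15.211
Post-stratified estimate = 46.719 → 46.7%.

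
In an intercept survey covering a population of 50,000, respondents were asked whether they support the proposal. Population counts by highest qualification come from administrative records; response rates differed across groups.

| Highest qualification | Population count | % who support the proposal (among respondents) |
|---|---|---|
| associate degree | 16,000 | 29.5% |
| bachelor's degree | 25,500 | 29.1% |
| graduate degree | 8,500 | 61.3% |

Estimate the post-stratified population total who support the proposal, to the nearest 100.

17,400

Each cell contributes its population count × the respondent rate:
  associate degree: 16,000 × 29.5% = 4720
  bachelor's degree: 25,500 × 29.1% = 7420.5
  graduate degree: 8,500 × 61.3% = 5210.5
Estimated total = 17,351 → 17,400.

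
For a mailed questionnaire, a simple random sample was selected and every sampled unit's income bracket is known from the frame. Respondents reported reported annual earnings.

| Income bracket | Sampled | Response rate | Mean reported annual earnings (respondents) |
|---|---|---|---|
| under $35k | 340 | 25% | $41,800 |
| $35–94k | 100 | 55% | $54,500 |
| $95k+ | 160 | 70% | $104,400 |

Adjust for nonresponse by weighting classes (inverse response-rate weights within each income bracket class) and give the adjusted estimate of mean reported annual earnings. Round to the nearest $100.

Weighting each respondent by the inverse class response rate inflates each class back to its sampled size, so the class weight is n_sampled:
  under $35k: 340 × 41,800 = 14,212,000
  $35–94k: 100 × 54,500 = 5,450,000
  $95k+: 160 × 104,400 = 16,704,000
Adjusted estimate = 36,366,000 / 600 = 60,610 → $60,600.

$60,600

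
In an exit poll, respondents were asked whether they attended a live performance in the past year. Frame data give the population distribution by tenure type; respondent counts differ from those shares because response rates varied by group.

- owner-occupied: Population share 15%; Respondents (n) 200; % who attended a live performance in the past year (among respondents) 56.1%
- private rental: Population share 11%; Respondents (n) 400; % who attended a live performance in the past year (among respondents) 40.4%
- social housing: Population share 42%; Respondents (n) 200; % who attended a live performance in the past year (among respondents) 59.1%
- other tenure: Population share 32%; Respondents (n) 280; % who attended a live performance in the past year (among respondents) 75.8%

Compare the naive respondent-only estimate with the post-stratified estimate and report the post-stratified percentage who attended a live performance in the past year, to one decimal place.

61.9%

Unadjusted (pooled respondent) estimate weights by respondent counts:
  (200/1080)×56.1 + (400/1080)×40.4 + (200/1080)×59.1 + (280/1080)×75.8 = 55.9481%
Post-stratified estimate weights by population shares:
  0.15×56.1 + 0.11×40.4 + 0.42×59.1 + 0.32×75.8 = 61.937%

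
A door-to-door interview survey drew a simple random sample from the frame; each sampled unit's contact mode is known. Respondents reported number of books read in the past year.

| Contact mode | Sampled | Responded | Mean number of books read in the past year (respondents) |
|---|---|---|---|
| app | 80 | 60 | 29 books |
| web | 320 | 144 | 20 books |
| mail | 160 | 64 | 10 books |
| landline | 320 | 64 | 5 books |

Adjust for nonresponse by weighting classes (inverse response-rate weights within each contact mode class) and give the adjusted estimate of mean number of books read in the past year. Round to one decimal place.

Response rates by class: app 60/80 = 75%, web 144/320 = 45%, mail 64/160 = 40%, landline 64/320 = 20%.
Each respondent's weight = sampled/responded in their class; summing within a class gives n_sampled, so:
  app: 80 × 29 = 2320
  web: 320 × 20 = 6400
  mail: 160 × 10 = 1600
  landline: 320 × 5 = 1600
Adjusted estimate = 11,920 / 880 = 13.5455 → 13.5.

13.5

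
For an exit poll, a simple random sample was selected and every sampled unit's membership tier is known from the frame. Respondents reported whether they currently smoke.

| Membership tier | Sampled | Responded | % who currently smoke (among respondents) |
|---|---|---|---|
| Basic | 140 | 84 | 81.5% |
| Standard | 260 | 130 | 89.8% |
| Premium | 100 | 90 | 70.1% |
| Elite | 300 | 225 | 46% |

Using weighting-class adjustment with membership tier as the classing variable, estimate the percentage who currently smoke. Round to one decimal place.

69.5%

Response rates by class: Basic 84/140 = 60%, Standard 130/260 = 50%, Premium 90/100 = 90%, Elite 225/300 = 75%.
Each respondent's weight = sampled/responded in their class; summing within a class gives n_sampled, so:
  Basic: 140 × 81.5 = 11,410
  Standard: 260 × 89.8 = 23,348
  Premium: 100 × 70.1 = 7010
  Elite: 300 × 46 = 13,800
Adjusted estimate = 55,568 / 800 = 69.46 → 69.5%.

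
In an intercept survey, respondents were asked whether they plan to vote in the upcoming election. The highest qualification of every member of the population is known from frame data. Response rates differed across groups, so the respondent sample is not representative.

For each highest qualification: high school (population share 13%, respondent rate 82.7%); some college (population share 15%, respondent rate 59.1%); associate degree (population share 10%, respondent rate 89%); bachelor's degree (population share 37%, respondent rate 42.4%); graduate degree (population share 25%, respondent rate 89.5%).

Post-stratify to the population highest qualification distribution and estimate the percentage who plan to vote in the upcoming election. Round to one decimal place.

66.6%

Reweight to the known highest qualification distribution:
  high school: 0.13 × 82.7 = 10.751
  some college: 0.15 × 59.1 = 8.865
  associate degree: 0.1 × 89 = 8.9
  bachelor's degree: 0.37 × 42.4 = 15.688
  graduate degree: 0.25 × 89.5 = 22.375
Post-stratified estimate = 66.579 → 66.6%.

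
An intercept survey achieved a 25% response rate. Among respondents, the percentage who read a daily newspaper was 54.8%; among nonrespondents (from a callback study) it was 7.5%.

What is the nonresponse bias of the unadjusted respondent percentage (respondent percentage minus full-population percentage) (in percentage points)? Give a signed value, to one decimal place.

Nonresponse fraction = 1 − 0.25 = 0.75.
Bias = (nonresponse fraction) × (respondent percentage − nonrespondent percentage)
     = 0.75 × (54.8 − 7.5) = 0.75 × 47.3 = 35.475.

+35.5 percentage points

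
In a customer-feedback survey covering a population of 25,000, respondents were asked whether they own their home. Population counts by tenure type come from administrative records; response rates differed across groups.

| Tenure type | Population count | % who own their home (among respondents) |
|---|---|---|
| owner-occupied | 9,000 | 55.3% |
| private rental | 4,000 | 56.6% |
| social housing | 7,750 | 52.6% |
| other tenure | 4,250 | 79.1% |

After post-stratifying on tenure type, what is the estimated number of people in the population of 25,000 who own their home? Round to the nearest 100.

14,700

Each cell contributes its population count × the respondent rate:
  owner-occupied: 9,000 × 55.3% = 4977
  private rental: 4,000 × 56.6% = 2264
  social housing: 7,750 × 52.6% = 4076.5
  other tenure: 4,250 × 79.1% = 3361.75
Estimated total = 14679.2 → 14,700.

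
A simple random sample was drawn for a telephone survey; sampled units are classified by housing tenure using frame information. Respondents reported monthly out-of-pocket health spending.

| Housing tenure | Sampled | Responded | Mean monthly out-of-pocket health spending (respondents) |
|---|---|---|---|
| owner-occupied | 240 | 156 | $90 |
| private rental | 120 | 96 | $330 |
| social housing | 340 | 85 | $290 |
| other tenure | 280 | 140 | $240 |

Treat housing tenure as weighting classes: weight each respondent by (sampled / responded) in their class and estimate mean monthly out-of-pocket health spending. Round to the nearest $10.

$230

Class response rates: owner-occupied 156/240 = 65%, private rental 96/120 = 80%, social housing 85/340 = 25%, other tenure 140/280 = 50%.
Weighting each respondent by the inverse class response rate inflates each class back to its sampled size, so the class weight is n_sampled:
  owner-occupied: 240 × 90 = 21,600
  private rental: 120 × 330 = 39,600
  social housing: 340 × 290 = 98,600
  other tenure: 280 × 240 = 67,200
Adjusted estimate = 227,000 / 980 = 231.633 → $230.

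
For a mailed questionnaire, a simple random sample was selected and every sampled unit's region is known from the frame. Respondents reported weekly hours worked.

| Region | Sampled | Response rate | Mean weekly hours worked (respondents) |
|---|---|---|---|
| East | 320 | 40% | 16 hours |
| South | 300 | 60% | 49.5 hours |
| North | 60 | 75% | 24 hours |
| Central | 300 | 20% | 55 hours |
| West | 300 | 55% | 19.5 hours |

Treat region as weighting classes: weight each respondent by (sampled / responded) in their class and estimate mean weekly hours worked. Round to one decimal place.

Inverse-response-rate weighting restores each class to its sampled count, so class totals weight by n_sampled:
  East: 320 × 16 = 5120
  South: 300 × 49.5 = 14,850
  North: 60 × 24 = 1440
  Central: 300 × 55 = 16,500
  West: 300 × 19.5 = 5850
Adjusted estimate = 43,760 / 1,280 = 34.1875 → 34.2.

34.2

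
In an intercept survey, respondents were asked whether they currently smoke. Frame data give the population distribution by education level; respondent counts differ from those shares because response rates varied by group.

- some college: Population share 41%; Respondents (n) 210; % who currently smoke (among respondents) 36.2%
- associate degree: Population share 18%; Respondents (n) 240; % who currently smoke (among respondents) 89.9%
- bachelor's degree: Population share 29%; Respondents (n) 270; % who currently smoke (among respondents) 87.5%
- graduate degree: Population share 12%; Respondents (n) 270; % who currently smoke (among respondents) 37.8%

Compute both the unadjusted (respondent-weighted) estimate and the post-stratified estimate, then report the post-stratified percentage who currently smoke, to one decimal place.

Naive respondent-only estimate (weights = respondent counts):
  (210/990)×36.2 + (240/990)×89.9 + (270/990)×87.5 + (270/990)×37.8 = 63.6455%
Post-stratifying to population shares instead:
  0.41×36.2 + 0.18×89.9 + 0.29×87.5 + 0.12×37.8 = 60.935%

60.9%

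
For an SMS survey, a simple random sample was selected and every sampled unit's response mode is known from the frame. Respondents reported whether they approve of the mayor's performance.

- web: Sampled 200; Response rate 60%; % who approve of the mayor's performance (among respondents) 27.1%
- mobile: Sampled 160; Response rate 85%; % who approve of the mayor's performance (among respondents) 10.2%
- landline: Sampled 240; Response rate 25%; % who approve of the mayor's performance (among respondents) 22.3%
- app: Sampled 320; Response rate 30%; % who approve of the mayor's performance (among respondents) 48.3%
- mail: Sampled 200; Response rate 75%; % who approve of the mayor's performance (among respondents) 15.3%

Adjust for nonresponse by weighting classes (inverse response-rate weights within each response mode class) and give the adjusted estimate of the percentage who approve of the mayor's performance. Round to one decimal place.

Inverse-response-rate weighting restores each class to its sampled count, so class totals weight by n_sampled:
  web: 200 × 27.1 = 5420
  mobile: 160 × 10.2 = 1632
  landline: 240 × 22.3 = 5352
  app: 320 × 48.3 = 15,456
  mail: 200 × 15.3 = 3060
Adjusted estimate = 30,920 / 1,120 = 27.6071 → 27.6%.

27.6%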